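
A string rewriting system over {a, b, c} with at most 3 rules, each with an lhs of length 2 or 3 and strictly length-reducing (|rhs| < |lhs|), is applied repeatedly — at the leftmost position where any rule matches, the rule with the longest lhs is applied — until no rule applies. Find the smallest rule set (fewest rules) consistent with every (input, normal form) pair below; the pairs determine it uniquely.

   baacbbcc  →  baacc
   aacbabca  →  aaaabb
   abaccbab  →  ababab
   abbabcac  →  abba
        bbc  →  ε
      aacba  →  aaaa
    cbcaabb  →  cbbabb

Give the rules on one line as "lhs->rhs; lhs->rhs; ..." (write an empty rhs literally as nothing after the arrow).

bbc->; ca->b; cba->aa

  | baacbbcc => baacc
  | aacbabca => aaaabca => aaaabb
  | abaccbab => abacaab => ababab
  | abbabcac => abbabbc => abba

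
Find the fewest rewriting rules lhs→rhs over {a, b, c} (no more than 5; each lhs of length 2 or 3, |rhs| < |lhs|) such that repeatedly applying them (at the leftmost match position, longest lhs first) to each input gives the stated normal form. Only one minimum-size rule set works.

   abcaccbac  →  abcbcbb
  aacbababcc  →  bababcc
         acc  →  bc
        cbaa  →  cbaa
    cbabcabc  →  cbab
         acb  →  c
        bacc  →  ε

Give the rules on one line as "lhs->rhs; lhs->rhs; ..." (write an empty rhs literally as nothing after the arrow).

  | abcaccbac => abcbcbac => abcbcbb
  | aacbababcc => acababcc => bababcc
  | acc => bc
  | cbaa

ac->b; acb->c; bbc->; cab->bb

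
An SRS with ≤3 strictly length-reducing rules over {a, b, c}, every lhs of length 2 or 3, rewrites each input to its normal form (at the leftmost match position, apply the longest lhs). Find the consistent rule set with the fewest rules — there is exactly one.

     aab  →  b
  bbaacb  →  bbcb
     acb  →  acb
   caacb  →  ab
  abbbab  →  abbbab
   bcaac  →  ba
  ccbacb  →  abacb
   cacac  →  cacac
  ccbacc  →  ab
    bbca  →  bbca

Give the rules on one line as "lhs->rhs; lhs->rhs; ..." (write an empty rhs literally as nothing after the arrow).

  | aab => b
  | bbaacb => bbcb
  | acb
  | caacb => ccb => ab

aa->; cc->a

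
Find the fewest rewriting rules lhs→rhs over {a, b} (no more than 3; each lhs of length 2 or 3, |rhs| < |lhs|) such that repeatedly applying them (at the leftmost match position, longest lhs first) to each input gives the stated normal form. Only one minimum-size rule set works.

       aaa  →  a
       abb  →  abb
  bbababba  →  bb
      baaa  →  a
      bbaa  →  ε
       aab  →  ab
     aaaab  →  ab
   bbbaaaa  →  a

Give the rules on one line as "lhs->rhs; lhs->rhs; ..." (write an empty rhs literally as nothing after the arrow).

  | aaa => aa => a
  | abb
  | bbababba => bbabba => bbba => bb
  | baaa => aa => a

aa->a; ba->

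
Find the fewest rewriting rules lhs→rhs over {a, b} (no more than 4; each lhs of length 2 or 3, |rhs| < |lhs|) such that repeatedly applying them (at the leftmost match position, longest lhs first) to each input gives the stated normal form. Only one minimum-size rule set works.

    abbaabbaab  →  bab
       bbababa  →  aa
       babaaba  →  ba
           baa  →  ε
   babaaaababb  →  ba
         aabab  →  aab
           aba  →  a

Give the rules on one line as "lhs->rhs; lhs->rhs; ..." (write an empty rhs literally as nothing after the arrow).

  | abbaabbaab => aaaabbaab => baabbaab => bbaab => aaab => bab
  | bbababa => aababa => aaba => aa
  | babaaba => baaba => ba
  | baa => ε

aaa->ba; aba->a; baa->; bb->a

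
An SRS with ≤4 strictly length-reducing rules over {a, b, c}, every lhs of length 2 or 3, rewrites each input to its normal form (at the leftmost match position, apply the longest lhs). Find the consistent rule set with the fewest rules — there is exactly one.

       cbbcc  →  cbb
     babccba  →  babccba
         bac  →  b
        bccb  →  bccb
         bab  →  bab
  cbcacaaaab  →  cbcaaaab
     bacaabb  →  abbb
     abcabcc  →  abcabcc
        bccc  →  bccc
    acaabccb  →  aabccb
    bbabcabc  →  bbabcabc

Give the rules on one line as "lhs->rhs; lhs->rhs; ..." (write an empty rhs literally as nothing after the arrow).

ac->; baa->ab; bbc->bb

  | cbbcc => cbbc => cbb
  | babccba
  | bac => b
  | bccb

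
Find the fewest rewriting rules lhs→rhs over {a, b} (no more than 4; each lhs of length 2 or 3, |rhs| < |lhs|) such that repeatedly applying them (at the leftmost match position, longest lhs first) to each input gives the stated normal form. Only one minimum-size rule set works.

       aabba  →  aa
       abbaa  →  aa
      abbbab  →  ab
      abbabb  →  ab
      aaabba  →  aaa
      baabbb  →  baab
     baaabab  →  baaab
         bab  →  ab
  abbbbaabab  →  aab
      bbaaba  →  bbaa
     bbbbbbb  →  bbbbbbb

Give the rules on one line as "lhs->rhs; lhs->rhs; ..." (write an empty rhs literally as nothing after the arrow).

  | aabba => aaba => aa
  | abbaa => abaa => aa
  | abbbab => abbab => abab => ab
  | abbabb => ababb => abb => ab

aba->a; abb->ab; bab->ab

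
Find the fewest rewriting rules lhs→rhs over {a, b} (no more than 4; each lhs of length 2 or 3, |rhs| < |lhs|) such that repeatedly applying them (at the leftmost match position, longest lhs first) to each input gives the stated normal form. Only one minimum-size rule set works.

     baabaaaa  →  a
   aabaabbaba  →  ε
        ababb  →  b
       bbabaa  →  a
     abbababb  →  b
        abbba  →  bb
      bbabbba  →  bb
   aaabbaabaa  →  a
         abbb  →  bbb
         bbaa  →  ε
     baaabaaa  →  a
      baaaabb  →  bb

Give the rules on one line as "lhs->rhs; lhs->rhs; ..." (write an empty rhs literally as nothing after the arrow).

  | baabaaaa => abaaaa => baaaa => aaa => aa => a
  | aabaabbaba => abaabbaba => baabbaba => abbaba => bbaba => ba => ε
  | ababb => babb => b
  | bbabaa => baa => a

aa->a; ab->b; ba->; bab->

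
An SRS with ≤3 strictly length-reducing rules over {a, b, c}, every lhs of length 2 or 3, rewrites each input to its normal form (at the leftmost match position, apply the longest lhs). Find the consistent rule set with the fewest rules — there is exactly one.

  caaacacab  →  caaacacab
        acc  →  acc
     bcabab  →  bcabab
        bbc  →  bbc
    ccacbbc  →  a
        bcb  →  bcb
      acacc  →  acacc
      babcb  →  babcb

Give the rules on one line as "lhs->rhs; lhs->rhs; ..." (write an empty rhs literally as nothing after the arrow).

  | caaacacab
  | acc
  | bcabab
  | bbc

acb->cc; ccc->a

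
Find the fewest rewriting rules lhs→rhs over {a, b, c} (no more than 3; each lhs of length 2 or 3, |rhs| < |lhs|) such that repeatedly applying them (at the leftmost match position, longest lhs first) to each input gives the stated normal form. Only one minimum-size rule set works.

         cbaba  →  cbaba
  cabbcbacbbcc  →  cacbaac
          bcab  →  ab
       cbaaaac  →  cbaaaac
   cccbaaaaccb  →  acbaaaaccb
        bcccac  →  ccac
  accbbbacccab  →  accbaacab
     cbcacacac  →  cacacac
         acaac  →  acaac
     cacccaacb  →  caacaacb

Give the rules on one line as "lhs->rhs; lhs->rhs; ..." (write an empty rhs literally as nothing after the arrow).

  | cbaba
  | cabbcbacbbcc => cacbacbbcc => cacbaccc => cacbaac
  | bcab => ab
  | cbaaaac

bb->; bc->; ccc->ac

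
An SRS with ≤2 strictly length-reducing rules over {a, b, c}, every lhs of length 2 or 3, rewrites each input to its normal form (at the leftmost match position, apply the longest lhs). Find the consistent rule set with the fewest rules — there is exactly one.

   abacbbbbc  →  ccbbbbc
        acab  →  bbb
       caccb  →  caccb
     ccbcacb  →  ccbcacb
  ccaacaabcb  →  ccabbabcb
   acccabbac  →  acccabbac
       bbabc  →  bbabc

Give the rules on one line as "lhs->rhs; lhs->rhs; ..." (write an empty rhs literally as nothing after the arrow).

  | abacbbbbc => ccbbbbc
  | acab => bbb
  | caccb
  | ccbcacb

aba->c; aca->bb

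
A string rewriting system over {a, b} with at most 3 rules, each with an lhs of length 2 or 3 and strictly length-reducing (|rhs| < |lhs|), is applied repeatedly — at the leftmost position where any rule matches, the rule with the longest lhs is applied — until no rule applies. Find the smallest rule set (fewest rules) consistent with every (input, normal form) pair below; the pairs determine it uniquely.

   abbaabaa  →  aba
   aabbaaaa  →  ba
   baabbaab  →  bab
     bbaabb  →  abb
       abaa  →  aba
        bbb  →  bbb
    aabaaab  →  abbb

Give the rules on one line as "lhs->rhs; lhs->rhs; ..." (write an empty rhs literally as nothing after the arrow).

  | abbaabaa => aabaa => abaa => aba
  | aabbaaaa => abbaaaa => aaaa => ba
  | baabbaab => babbaab => baab => bab
  | bbaabb => abb

aa->a; aaa->b; bba->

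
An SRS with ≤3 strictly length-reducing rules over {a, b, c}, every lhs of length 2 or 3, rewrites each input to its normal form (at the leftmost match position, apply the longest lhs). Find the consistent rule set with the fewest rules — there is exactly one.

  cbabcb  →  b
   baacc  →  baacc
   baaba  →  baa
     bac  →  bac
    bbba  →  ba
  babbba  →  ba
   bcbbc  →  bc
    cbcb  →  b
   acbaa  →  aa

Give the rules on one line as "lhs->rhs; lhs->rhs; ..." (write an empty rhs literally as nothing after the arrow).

ab->; bb->b; cb->b

  | cbabcb => babcb => bcb => bb => b
  | baacc
  | baaba => baa
  | bac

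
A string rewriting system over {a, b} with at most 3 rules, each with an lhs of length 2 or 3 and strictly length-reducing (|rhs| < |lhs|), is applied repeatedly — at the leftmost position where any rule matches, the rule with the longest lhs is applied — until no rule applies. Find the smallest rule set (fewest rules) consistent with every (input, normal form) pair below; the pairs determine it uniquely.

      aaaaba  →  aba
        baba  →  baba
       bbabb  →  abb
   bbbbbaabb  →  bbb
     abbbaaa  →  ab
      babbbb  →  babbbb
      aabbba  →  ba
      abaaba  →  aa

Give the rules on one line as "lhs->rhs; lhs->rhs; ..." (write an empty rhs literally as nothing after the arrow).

  | aaaaba => aba
  | baba
  | bbabb => abb
  | bbbbbaabb => bbbaabb => baabb => bbb

aaa->; aab->b; bba->a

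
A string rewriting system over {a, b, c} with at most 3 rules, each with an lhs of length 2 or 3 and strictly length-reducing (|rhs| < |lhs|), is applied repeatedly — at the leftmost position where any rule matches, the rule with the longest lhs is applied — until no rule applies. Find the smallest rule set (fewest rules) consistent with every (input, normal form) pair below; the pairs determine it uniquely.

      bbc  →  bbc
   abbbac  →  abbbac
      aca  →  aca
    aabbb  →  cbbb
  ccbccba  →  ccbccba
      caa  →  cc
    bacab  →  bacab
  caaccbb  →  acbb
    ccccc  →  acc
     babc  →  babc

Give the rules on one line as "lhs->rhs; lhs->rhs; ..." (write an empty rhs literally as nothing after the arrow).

aa->c; ccc->a

  | bbc
  | abbbac
  | aca
  | aabbb => cbbb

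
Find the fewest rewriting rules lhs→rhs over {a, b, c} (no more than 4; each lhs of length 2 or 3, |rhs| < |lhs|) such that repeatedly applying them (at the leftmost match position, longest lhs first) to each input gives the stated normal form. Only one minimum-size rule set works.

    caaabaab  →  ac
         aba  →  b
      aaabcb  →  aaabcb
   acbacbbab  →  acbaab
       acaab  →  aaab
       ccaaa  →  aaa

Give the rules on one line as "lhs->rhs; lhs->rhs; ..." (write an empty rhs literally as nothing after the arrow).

  | caaabaab => aaabaab => aabab => abb => ac
  | aba => b
  | aaabcb
  | acbacbbab => acbaccab => acbacab => acbaab

aba->b; bb->c; ca->a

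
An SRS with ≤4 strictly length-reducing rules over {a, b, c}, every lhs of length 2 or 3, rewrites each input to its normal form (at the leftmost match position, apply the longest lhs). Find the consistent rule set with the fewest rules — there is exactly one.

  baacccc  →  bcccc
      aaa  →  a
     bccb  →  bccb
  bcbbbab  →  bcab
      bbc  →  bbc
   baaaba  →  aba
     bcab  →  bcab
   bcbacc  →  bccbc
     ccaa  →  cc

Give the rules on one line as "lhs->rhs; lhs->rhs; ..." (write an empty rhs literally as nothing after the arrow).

aa->; bab->ab; bac->cb

  | baacccc => bcccc
  | aaa => a
  | bccb
  | bcbbbab => bcbbab => bcbab => bcab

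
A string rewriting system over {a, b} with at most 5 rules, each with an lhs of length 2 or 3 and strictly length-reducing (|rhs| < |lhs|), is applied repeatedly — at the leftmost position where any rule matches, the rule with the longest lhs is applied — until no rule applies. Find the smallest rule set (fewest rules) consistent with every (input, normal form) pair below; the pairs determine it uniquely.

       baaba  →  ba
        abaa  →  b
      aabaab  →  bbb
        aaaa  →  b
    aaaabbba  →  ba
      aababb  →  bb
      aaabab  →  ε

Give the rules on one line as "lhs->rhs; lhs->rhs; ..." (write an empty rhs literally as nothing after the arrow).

aa->b; aaa->a; ab->; bba->ba

  | baaba => bbba => bba => ba
  | abaa => aa => b
  | aabaab => bbaab => baab => bbb
  | aaaa => aa => b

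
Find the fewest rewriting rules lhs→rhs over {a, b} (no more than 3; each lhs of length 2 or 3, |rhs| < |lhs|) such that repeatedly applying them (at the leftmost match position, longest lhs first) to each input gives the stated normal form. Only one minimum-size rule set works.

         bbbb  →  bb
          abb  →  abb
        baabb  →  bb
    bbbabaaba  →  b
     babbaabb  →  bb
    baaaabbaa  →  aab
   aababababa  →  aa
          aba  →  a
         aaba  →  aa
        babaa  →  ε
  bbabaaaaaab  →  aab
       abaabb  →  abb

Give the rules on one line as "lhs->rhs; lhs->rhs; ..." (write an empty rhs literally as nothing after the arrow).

  | bbbb => bbb => bb
  | abb
  | baabb => bb
  | bbbabaaba => bbabaaba => bbaaba => bba => b

ba->; baa->; bbb->bb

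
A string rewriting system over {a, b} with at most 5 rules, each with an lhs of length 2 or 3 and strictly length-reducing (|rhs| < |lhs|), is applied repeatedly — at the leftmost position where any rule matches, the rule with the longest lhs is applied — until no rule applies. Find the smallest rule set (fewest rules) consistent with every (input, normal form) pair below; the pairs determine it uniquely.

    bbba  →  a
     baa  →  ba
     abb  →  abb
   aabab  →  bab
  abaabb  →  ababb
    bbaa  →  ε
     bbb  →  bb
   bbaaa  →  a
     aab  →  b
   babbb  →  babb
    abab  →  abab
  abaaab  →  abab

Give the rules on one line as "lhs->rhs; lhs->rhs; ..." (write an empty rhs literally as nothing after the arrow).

  | bbba => bba => a
  | baa => ba
  | abb
  | aabab => bab

aa->; baa->ba; bba->a; bbb->bb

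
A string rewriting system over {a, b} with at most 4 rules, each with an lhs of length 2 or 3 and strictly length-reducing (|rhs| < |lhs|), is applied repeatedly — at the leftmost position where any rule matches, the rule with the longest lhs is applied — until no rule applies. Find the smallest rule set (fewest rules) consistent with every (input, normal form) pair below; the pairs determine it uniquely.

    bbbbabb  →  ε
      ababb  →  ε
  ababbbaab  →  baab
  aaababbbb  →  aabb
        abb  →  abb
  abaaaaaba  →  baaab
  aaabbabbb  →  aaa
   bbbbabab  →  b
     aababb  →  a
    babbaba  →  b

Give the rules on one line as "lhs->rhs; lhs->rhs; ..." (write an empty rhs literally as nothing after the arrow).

aba->b; bab->bb; bba->; bbb->

  | bbbbabb => babb => bbb => ε
  | ababb => bbb => ε
  | ababbbaab => bbbbaab => baab
  | aaababbbb => aabbbbb => aabb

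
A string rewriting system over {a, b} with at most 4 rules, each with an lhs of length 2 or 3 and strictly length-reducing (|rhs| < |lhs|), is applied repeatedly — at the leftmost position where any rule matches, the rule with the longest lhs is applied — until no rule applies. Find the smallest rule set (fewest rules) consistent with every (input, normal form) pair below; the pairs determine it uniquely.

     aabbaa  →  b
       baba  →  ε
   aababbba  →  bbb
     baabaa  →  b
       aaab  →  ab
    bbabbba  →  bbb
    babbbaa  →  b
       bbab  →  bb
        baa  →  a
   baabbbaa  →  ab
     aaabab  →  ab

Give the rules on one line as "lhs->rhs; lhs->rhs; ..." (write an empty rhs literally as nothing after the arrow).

aa->b; aaa->a; ba->

  | aabbaa => bbbaa => bba => b
  | baba => ba => ε
  | aababbba => bbabbba => bbbba => bbb
  | baabaa => abaa => aa => b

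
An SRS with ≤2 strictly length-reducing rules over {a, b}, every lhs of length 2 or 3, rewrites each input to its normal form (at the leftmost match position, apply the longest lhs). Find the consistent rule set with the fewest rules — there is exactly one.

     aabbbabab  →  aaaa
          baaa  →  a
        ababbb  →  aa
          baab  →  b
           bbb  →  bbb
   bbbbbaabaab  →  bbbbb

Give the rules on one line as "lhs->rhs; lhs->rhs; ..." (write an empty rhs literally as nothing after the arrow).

ab->a; baa->

  | aabbbabab => aabbabab => aababab => aaabab => aaaab => aaaa
  | baaa => a
  | ababbb => aabbb => aabb => aab => aa
  | baab => b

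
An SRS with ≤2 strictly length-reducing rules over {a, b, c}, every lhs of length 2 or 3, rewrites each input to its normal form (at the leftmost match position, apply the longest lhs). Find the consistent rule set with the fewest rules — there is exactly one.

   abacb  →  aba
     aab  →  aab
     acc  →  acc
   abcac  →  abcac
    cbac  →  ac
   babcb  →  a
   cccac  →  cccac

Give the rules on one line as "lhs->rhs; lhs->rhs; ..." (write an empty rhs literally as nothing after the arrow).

bab->a; cb->

  | abacb => aba
  | aab
  | acc
  | abcac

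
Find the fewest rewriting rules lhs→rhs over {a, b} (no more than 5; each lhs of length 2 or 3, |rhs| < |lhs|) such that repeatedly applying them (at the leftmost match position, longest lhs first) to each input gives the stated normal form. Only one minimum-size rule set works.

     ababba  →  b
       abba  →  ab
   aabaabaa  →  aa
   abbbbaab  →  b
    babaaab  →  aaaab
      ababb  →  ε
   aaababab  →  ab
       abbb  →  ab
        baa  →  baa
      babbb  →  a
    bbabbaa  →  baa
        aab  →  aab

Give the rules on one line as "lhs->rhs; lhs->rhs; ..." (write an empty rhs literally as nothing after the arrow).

aba->; bab->a; bb->; bba->b

  | ababba => bba => b
  | abba => ab
  | aabaabaa => aabaa => aa
  | abbbbaab => abbaab => abab => b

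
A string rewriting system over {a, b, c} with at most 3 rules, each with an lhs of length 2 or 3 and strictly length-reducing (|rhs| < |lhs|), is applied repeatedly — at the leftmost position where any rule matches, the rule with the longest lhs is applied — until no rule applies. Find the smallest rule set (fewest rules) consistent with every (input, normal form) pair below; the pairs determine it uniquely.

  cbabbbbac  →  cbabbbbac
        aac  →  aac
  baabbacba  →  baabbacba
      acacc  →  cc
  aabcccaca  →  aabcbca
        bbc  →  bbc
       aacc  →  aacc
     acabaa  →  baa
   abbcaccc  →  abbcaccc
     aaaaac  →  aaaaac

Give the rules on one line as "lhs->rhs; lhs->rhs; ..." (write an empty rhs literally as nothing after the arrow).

aca->; cca->b

  | cbabbbbac
  | aac
  | baabbacba
  | acacc => cc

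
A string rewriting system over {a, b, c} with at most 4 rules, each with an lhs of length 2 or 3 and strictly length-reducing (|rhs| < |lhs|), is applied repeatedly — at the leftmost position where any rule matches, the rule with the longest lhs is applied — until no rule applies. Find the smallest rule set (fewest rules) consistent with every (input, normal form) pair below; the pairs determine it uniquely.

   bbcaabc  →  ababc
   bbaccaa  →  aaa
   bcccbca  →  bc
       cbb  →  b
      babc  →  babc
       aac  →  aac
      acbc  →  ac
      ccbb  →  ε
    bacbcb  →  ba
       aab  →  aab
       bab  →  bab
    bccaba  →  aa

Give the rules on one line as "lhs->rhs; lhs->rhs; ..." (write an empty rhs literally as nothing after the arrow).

bb->a; ca->b; cb->

  | bbcaabc => acaabc => ababc
  | bbaccaa => aaccaa => aacba => aaa
  | bcccbca => bccca => bccb => bc
  | cbb => b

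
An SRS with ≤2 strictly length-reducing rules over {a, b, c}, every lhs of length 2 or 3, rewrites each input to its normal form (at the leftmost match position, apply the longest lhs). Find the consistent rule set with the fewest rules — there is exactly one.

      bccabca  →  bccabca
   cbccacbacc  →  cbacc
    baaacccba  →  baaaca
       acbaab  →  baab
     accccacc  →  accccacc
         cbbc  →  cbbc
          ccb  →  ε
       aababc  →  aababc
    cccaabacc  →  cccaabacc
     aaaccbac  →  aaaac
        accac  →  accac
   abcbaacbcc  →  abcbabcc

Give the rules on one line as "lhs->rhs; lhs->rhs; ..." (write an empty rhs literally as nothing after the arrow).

acb->b; ccb->

  | bccabca
  | cbccacbacc => cbccbacc => cbacc
  | baaacccba => baaaca
  | acbaab => baab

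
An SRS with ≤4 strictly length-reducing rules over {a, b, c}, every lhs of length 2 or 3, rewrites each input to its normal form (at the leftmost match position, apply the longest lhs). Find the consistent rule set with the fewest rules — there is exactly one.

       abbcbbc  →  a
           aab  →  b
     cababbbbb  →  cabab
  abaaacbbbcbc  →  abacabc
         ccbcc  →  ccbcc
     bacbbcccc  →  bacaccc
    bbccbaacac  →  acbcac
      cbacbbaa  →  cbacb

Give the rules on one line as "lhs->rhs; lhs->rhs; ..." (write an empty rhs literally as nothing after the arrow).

aa->; bb->b; bbc->a

  | abbcbbc => aabbc => bbc => a
  | aab => b
  | cababbbbb => cababbbb => cababbb => cababb => cabab
  | abaaacbbbcbc => abacbbbcbc => abacbbcbc => abacabc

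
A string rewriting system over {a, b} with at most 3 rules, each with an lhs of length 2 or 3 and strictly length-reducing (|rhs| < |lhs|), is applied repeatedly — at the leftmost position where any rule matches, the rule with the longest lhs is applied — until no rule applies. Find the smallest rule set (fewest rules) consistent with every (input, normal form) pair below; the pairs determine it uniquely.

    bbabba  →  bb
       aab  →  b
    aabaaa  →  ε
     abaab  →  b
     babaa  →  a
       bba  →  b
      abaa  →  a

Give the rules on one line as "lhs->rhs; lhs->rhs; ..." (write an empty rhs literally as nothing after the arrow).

aa->; ab->b; ba->

  | bbabba => bbba => bb
  | aab => b
  | aabaaa => baaa => aa => ε
  | abaab => baab => ab => b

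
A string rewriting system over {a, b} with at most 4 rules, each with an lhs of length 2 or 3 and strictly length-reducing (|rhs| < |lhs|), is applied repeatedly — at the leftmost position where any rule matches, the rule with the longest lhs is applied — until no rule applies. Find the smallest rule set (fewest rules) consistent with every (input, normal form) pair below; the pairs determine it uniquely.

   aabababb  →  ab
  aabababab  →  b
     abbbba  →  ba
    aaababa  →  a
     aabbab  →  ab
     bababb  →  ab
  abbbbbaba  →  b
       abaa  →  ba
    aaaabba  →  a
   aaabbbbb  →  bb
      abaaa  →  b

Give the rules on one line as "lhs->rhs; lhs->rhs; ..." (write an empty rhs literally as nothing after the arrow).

aa->; aba->b; bba->a; bbb->a

  | aabababb => bababb => bbbb => ab
  | aabababab => bababab => bbbab => aab => b
  | abbbba => aaba => ba
  | aaababa => ababa => bba => a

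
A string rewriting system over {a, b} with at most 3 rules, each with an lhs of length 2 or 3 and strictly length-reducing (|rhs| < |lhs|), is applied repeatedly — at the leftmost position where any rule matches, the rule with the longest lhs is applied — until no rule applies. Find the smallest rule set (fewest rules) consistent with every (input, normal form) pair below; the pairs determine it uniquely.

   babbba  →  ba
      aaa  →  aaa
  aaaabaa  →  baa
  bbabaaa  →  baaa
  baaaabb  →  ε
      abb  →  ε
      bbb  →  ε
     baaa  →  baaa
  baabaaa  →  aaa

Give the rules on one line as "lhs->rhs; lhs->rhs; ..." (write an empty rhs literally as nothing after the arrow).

  | babbba => bbbba => ba
  | aaa
  | aaaabaa => aaabaa => aabaa => abaa => baa
  | bbabaaa => abaaa => baaa

ab->b; bb->; bbb->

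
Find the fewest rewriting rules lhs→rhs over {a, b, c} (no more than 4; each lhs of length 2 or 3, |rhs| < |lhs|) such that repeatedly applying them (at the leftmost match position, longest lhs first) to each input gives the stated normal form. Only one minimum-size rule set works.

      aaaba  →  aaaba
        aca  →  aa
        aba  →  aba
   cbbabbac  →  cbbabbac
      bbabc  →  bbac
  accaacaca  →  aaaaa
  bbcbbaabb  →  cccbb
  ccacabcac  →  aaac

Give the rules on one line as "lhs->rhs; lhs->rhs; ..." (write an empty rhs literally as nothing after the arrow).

  | aaaba
  | aca => aa
  | aba
  | cbbabbac

baa->cc; bc->c; ca->a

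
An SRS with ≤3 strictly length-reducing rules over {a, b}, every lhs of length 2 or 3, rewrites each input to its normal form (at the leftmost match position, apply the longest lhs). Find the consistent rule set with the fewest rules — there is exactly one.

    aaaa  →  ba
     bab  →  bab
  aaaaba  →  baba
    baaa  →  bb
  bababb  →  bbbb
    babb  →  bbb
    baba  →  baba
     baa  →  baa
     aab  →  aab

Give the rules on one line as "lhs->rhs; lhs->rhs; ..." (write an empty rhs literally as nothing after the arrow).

aaa->b; abb->bb

  | aaaa => ba
  | bab
  | aaaaba => baba
  | baaa => bb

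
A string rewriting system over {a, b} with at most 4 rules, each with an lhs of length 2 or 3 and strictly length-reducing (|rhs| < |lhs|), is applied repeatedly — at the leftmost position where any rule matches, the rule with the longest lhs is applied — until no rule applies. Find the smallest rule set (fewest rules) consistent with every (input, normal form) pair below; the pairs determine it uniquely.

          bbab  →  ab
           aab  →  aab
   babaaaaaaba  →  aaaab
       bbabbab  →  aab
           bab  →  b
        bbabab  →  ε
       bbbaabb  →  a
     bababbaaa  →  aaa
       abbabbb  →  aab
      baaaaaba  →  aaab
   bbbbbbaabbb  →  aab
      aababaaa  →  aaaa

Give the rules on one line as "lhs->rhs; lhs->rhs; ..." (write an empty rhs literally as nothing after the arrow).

aba->b; ba->; bb->

  | bbab => ab
  | aab
  | babaaaaaaba => baaaaaaba => aaaaaba => aaaab
  | bbabbab => abbab => aab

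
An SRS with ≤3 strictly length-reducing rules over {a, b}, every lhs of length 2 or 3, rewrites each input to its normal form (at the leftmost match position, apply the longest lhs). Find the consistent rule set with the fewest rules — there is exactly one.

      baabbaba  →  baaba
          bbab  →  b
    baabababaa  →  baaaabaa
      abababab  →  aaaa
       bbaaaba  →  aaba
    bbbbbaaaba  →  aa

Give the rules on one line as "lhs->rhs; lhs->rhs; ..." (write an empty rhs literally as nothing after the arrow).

bab->a; bba->

  | baabbaba => baaba
  | bbab => b
  | baabababaa => baaaabaa
  | abababab => aaabab => aaaa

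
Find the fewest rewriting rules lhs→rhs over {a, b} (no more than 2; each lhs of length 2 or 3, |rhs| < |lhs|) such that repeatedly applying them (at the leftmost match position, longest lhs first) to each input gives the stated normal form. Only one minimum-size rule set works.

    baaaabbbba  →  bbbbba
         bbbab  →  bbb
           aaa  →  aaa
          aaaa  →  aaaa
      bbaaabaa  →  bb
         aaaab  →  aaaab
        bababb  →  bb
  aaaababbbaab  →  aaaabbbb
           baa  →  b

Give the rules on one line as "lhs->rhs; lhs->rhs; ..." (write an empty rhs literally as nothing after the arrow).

baa->b; bab->b

  | baaaabbbba => baabbbba => bbbbba
  | bbbab => bbb
  | aaa
  | aaaa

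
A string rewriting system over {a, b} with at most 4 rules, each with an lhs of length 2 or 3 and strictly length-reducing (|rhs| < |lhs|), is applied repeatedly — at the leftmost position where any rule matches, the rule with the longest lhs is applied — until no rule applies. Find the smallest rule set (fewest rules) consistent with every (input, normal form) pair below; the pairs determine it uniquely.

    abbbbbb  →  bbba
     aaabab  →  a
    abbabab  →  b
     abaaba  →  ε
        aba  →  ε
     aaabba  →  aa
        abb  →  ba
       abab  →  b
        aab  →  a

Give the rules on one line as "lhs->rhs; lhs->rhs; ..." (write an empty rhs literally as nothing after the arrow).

ab->; aba->; abb->ba

  | abbbbbb => babbbb => bbabb => bbba
  | aaabab => aab => a
  | abbabab => baabab => bab => b
  | abaaba => aba => ε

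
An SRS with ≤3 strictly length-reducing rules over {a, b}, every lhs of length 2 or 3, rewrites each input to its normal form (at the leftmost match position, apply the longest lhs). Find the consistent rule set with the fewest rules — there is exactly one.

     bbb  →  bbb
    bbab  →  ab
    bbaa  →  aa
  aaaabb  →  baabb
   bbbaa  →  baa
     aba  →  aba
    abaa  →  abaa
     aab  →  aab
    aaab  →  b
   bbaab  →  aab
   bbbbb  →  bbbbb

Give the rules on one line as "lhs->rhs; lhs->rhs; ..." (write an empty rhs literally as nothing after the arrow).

  | bbb
  | bbab => ab
  | bbaa => aa
  | aaaabb => baabb

aaa->ba; bab->b; bba->a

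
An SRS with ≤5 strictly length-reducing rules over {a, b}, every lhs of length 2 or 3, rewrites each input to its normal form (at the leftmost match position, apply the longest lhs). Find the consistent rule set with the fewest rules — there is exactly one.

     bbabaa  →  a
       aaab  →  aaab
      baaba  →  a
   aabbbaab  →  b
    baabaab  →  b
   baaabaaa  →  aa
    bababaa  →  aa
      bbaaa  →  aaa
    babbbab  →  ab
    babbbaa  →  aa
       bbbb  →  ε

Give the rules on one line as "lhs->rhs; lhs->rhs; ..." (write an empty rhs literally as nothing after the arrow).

  | bbabaa => abaa => a
  | aaab
  | baaba => ba => a
  | aabbbaab => abbaab => baab => b

abb->b; ba->a; baa->; bb->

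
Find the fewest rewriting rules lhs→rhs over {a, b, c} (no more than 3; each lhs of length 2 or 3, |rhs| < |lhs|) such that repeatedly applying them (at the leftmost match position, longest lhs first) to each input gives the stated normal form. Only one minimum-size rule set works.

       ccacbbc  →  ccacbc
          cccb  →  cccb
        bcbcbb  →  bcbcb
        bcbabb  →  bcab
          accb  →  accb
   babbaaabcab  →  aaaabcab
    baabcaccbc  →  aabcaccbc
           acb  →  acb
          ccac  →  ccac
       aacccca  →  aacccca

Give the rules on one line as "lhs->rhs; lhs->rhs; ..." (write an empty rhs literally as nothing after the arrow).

  | ccacbbc => ccacbc
  | cccb
  | bcbcbb => bcbcb
  | bcbabb => bcabb => bcab

ba->a; bb->b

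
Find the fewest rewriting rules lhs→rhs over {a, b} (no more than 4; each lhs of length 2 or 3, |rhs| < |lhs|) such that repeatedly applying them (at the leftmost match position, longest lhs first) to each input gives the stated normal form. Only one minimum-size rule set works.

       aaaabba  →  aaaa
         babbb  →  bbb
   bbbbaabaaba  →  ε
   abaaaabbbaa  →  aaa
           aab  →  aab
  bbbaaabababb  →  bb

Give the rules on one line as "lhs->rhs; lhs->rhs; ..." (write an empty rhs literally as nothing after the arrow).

  | aaaabba => aaaa
  | babbb => bbb
  | bbbbaabaaba => bbabaaba => baaba => ba => ε
  | abaaaabbbaa => aaabbbaa => aaaba => aaa

ba->; baa->; bba->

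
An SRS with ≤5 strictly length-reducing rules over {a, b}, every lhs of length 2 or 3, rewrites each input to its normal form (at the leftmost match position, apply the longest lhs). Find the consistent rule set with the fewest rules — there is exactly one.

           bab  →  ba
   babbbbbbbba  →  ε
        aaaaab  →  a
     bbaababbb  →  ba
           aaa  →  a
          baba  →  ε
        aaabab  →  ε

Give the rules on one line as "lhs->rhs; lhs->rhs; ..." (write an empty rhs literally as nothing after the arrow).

aa->; ab->a; aba->b; bb->

  | bab => ba
  | babbbbbbbba => babbbbbbba => babbbbbba => babbbbba => babbbba => babbba => babba => baba => bb => ε
  | aaaaab => aaab => ab => a
  | bbaababbb => aababbb => babbb => babb => bab => ba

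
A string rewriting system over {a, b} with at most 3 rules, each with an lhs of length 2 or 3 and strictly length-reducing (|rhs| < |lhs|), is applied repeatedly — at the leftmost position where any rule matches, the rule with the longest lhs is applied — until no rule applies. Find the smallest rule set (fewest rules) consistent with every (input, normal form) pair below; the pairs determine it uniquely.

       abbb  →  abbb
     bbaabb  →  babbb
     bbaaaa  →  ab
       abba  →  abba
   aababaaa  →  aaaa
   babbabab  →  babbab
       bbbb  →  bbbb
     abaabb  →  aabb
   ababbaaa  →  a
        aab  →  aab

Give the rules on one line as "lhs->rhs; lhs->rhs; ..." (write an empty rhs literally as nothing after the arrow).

  | abbb
  | bbaabb => babbb
  | bbaaaa => babaa => baa => ab
  | abba

aba->a; baa->ab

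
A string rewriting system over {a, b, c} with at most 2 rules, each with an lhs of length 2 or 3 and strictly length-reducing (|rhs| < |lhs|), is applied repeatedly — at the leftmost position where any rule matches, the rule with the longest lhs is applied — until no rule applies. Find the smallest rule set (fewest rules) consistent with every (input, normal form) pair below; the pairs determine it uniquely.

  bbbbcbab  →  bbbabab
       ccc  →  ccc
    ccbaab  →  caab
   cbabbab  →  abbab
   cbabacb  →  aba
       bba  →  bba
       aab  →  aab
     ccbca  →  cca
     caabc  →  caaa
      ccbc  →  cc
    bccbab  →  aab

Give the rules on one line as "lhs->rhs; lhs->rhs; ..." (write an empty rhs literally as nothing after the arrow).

bc->a; cb->

  | bbbbcbab => bbbabab
  | ccc
  | ccbaab => caab
  | cbabbab => abbab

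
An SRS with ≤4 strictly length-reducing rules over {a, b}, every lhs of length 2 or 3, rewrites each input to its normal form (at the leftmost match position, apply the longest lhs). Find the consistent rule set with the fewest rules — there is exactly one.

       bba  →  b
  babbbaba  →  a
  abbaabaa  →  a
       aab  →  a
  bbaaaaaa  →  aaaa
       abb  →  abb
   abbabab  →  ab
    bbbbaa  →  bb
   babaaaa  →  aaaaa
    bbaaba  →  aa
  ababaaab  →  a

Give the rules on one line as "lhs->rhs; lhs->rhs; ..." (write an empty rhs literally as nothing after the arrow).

  | bba => b
  | babbbaba => abbaba => abaa => a
  | abbaabaa => ababaa => baa => a
  | aab => a

aab->a; aba->; ba->; bab->a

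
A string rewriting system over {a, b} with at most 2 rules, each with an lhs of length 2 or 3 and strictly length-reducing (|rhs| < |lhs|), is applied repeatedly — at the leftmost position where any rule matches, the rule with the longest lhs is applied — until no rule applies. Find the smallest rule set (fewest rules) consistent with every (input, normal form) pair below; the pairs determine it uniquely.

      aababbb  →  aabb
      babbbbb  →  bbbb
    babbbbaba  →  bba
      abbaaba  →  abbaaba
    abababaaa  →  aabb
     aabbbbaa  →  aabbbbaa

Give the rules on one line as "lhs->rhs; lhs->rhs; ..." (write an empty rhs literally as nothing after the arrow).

  | aababbb => aabb
  | babbbbb => bbbb
  | babbbbaba => bbbaba => bba
  | abbaaba

aaa->b; bab->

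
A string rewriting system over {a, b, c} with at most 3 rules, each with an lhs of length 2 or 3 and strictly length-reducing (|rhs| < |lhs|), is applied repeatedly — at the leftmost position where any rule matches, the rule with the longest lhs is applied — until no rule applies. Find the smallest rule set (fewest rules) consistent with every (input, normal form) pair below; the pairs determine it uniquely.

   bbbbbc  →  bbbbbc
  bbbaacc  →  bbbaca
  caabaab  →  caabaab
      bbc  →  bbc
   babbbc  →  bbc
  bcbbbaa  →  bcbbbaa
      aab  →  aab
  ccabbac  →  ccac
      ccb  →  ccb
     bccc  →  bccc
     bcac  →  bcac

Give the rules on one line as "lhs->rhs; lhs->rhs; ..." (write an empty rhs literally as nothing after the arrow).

  | bbbbbc
  | bbbaacc => bbbaca
  | caabaab
  | bbc

abb->; acc->ca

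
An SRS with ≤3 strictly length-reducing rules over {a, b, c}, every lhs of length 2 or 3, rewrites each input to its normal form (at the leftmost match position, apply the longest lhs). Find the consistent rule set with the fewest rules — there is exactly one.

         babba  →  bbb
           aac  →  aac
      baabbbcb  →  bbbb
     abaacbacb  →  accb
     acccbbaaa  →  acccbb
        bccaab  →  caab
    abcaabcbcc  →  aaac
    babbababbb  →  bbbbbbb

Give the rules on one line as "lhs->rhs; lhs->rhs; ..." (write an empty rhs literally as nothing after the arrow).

  | babba => bbba => bbb
  | aac
  | baabbbcb => babbbcb => bbbbcb => bbbb
  | abaacbacb => abacbacb => acbacb => accb

ba->b; bac->c; bc->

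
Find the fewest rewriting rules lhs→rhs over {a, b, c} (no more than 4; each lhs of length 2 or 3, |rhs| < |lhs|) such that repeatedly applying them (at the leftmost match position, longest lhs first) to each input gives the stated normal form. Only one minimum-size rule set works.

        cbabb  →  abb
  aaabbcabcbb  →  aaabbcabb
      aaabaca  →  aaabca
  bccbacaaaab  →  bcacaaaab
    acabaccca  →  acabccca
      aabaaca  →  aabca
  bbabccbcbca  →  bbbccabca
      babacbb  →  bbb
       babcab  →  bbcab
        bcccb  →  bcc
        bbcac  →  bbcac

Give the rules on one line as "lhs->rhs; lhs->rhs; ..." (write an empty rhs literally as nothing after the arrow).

ba->b; cb->; cbc->ca

  | cbabb => abb
  | aaabbcabcbb => aaabbcabb
  | aaabaca => aaabca
  | bccbacaaaab => bcacaaaab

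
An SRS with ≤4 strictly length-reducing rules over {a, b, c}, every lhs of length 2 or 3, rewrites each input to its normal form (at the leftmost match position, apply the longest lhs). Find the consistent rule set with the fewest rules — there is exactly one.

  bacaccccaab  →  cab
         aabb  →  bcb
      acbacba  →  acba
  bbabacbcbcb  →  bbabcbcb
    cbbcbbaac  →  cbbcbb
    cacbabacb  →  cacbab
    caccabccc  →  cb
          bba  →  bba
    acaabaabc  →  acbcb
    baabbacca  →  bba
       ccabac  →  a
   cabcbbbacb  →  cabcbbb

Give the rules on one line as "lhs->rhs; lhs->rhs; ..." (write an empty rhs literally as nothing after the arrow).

  | bacaccccaab => accccaab => accaab => aaab => cab
  | aabb => bcb
  | acbacba => acba
  | bbabacbcbcb => bbabcbcb

aa->c; aab->bc; bac->; cc->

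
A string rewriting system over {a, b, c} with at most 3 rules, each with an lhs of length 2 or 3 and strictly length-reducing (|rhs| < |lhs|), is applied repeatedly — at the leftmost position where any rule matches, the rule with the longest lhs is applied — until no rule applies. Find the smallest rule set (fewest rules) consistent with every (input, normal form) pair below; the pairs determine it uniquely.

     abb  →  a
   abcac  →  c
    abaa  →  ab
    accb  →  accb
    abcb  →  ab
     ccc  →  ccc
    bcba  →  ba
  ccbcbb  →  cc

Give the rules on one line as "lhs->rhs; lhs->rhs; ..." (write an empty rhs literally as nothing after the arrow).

aa->; bb->; bc->

  | abb => a
  | abcac => aac => c
  | abaa => ab
  | accb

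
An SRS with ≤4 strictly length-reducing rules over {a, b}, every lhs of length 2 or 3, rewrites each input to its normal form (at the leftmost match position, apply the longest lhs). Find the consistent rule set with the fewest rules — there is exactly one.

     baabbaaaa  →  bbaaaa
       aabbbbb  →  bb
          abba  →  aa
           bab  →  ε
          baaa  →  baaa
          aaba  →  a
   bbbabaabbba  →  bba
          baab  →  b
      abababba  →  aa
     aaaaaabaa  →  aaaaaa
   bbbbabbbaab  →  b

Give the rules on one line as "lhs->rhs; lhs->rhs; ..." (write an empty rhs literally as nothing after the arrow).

aab->; ab->a; bab->; bbb->b

  | baabbaaaa => bbaaaa
  | aabbbbb => bbbb => bb
  | abba => aba => aa
  | bab => ε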